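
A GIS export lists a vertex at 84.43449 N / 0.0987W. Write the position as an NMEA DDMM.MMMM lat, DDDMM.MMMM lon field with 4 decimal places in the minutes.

φ: 84° + 0.434490 × 60 = 84° 26.069400′
Lon: 0° + 0.098700 × 60 = 0° 5.922000′

8426.0694,N / 00005.9220,W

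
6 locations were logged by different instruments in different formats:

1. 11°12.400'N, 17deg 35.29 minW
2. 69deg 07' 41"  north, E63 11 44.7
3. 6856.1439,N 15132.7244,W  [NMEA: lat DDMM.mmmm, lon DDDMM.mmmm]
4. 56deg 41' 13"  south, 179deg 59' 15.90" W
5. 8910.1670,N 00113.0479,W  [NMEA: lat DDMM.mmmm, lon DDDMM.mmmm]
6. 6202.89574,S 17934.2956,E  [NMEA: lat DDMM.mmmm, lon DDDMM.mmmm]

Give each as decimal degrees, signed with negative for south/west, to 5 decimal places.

Point 1:
  φ: 11 + 12.4/60 = 11.206667
  N → positive
  λ: 35.29′ = 0.588167°; total 17.588167
  W → negative
Point 2:
  Latitude: 69 + 7/60 + 41/3600 = 69.128056
  N → positive
  λ: 63° + 11/60 + 44.7/3600 = 63 + 0.183333 + 0.012417 = 63.195750
  E ⇒ keep positive
Point 3:
  Lat: degrees = first 2 digits = 68, minutes = 56.1439; 68 + 56.1439/60 = 68.935732
  N → positive
  λ: split at 3 digits → 151° and 32.7244′; 151 + 32.7244/60 = 151.545407
  W → negative
Point 4:
  Lat: 41′ + 13″ = 41.21667′; 56 + 41.21667/60 = 56.686944
  S ⇒ negate
  Lon: 179° + 59/60 + 15.9/3600 = 179 + 0.983333 + 0.004417 = 179.987750
  hemisphere W, so the sign is −
Point 5:
  φ: degrees = first 2 digits = 89, minutes = 10.167; 89 + 10.167/60 = 89.169450
  N ⇒ keep positive
  Longitude: split at 3 digits → 001° and 13.0479′; 1 + 13.0479/60 = 1.217465
  hemisphere W, so the sign is −
Point 6:
  Lat: split at 2 digits → 62° and 2.89574′; 62 + 2.89574/60 = 62.048262
  hemisphere S, so the sign is −
  Longitude: split at 3 digits → 179° and 34.2956′; 179 + 34.2956/60 = 179.571593
  E ⇒ keep positive

1. 11.20667, -17.58817
2. 69.12806, 63.19575
3. 68.93573, -151.54541
4. -56.68694, -179.98775
5. 89.16945, -1.21747
6. -62.04826, 179.57159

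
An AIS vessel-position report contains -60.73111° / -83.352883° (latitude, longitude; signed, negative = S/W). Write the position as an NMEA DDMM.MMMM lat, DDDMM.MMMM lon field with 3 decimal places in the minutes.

6043.867,S / 08321.173,W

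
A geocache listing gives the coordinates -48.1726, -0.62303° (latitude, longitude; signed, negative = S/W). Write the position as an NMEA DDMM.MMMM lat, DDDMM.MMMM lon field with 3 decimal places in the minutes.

4810.356,S / 00037.382,W

Latitude is negative → S; |value| = 48.172600
φ: fractional part 0.172600 → 10.35600 minutes
Longitude is negative → W; |value| = 0.623030
λ: minutes = (0.623030 − 0) × 60 = 37.38180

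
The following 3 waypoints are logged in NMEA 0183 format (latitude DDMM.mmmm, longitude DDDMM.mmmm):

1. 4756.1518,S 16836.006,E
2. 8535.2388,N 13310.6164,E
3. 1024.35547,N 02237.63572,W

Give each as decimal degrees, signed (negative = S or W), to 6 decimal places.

1. -47.935863, 168.600100
2. 85.587313, 133.176940
3. 10.405925, -22.627262

Point 1:
  φ: degrees = first 2 digits = 47, minutes = 56.1518; 47 + 56.1518/60 = 47.9358633
  S → negative
  Lon: degrees = first 3 digits = 168, minutes = 36.006; 168 + 36.006/60 = 168.6001000
  E ⇒ keep positive
Point 2:
  φ: split at 2 digits → 85° and 35.2388′; 85 + 35.2388/60 = 85.5873133
  N → positive
  Longitude: split at 3 digits → 133° and 10.6164′; 133 + 10.6164/60 = 133.1769400
  E → positive
Point 3:
  Lat: degrees = first 2 digits = 10, minutes = 24.35547; 10 + 24.35547/60 = 10.4059245
  N ⇒ keep positive
  Lon: degrees = first 3 digits = 22, minutes = 37.63572; 22 + 37.63572/60 = 22.6272620
  W ⇒ negate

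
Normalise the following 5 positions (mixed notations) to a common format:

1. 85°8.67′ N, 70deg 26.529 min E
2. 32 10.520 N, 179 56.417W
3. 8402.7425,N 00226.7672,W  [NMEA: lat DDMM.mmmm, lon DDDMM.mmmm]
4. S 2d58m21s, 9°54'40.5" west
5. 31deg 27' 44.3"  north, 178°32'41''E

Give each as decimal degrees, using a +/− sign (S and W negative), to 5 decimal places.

1. 85.14450, 70.44215
2. 32.17533, -179.94028
3. 84.04571, -2.44612
4. -2.97250, -9.91125
5. 31.46231, 178.54472

Point 1:
  Lat: 85 + 8.67/60 = 85.144500
  N ⇒ keep positive
  Lon: 26.529′ = 0.442150°; total 70.442150
  E → positive
Point 2:
  Lat: 32 + 10.52/60 = 32.175333
  N ⇒ keep positive
  Longitude: 56.417′ = 0.940283°; total 179.940283
  hemisphere W, so the sign is −
Point 3:
  Latitude: split at 2 digits → 84° and 2.7425′; 84 + 2.7425/60 = 84.045708
  N ⇒ keep positive
  λ: degrees = first 3 digits = 2, minutes = 26.7672; 2 + 26.7672/60 = 2.446120
  W → negative
Point 4:
  Latitude: 58′ + 21″ = 58.35000′; 2 + 58.35000/60 = 2.972500
  hemisphere S, so the sign is −
  λ: 9 + 54/60 + 40.5/3600 = 9.911250
  hemisphere W, so the sign is −
Point 5:
  Latitude: 31 + 27/60 + 44.3/3600 = 31.462306
  N ⇒ keep positive
  λ: 178° + 32/60 + 41/3600 = 178 + 0.533333 + 0.011389 = 178.544722
  E → positive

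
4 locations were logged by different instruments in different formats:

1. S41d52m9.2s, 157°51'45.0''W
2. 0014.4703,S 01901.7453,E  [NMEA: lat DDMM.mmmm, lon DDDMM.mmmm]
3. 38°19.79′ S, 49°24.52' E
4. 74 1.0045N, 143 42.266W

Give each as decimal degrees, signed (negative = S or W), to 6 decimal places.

Point 1:
  Latitude: 41 + 52/60 + 9.2/3600 = 41.8692222
  S ⇒ negate
  λ: 157° + 51/60 + 45/3600 = 157 + 0.850000 + 0.012500 = 157.8625000
  W → negative
Point 2:
  φ: degrees = first 2 digits = 0, minutes = 14.4703; 0 + 14.4703/60 = 0.2411717
  hemisphere S, so the sign is −
  Lon: split at 3 digits → 019° and 1.7453′; 19 + 1.7453/60 = 19.0290883
  E → positive
Point 3:
  Lat: 19.79′ = 0.329833°; total 38.3298333
  hemisphere S, so the sign is −
  λ: 49 + 24.52/60 = 49.4086667
  E ⇒ keep positive
Point 4:
  Latitude: 74 + 1.0045/60 = 74.0167417
  N → positive
  λ: 143 + 42.266/60 = 143.7044333
  W → negative

1. -41.869222, -157.862500
2. -0.241172, 19.029088
3. -38.329833, 49.408667
4. 74.016742, -143.704433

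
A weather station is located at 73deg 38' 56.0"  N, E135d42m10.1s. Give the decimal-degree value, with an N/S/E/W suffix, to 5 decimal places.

73.64889° N, 135.70281° E

Latitude: 38′ + 56″ = 38.93333′; 73 + 38.93333/60 = 73.648889
Lon: 42′ + 10.1″ = 42.16833′; 135 + 42.16833/60 = 135.702806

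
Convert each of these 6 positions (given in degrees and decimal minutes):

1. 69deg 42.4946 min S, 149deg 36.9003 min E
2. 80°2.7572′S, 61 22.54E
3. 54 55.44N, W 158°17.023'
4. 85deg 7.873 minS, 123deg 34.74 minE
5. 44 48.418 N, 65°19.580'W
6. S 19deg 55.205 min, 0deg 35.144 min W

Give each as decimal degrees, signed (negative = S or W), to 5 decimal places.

1. -69.70824, 149.61501
2. -80.04595, 61.37567
3. 54.92400, -158.28372
4. -85.13122, 123.57900
5. 44.80697, -65.32633
6. -19.92008, -0.58573

Point 1:
  Lat: 69 + 42.4946/60 = 69.708243
  hemisphere S, so the sign is −
  Lon: 149 + 36.9003/60 = 149.615005
  E → positive
Point 2:
  Lat: 80 + 2.7572/60 = 80.045953
  S ⇒ negate
  Lon: 22.54′ = 0.375667°; total 61.375667
  E → positive
Point 3:
  φ: 54 + 55.44/60 = 54.924000
  N ⇒ keep positive
  Lon: 158 + 17.023/60 = 158.283717
  W → negative
Point 4:
  φ: 85 + 7.873/60 = 85.131217
  S → negative
  Lon: 123 + 34.74/60 = 123.579000
  E ⇒ keep positive
Point 5:
  Latitude: 44 + 48.418/60 = 44.806967
  N → positive
  λ: 19.58′ = 0.326333°; total 65.326333
  W → negative
Point 6:
  φ: 55.205′ = 0.920083°; total 19.920083
  hemisphere S, so the sign is −
  λ: 35.144′ = 0.585733°; total 0.585733
  W ⇒ negate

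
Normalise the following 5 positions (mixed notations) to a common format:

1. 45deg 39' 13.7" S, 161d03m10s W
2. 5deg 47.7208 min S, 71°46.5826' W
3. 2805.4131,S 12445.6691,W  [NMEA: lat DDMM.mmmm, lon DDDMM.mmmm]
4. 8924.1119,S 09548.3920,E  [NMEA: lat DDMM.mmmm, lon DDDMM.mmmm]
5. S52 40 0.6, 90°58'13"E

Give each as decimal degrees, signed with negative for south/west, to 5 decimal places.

1. -45.65381, -161.05278
2. -5.79535, -71.77638
3. -28.09022, -124.76115
4. -89.40187, 95.80653
5. -52.66683, 90.97028

Point 1:
  Lat: 39′ + 13.7″ = 39.22833′; 45 + 39.22833/60 = 45.653806
  S ⇒ negate
  λ: 161 + 3/60 + 10/3600 = 161.052778
  W ⇒ negate
Point 2:
  Lat: 5 + 47.7208/60 = 5.795347
  hemisphere S, so the sign is −
  Longitude: 71 + 46.5826/60 = 71.776377
  W ⇒ negate
Point 3:
  φ: degrees = first 2 digits = 28, minutes = 5.4131; 28 + 5.4131/60 = 28.090218
  S ⇒ negate
  Longitude: degrees = first 3 digits = 124, minutes = 45.6691; 124 + 45.6691/60 = 124.761152
  W → negative
Point 4:
  φ: split at 2 digits → 89° and 24.1119′; 89 + 24.1119/60 = 89.401865
  S → negative
  λ: split at 3 digits → 095° and 48.392′; 95 + 48.392/60 = 95.806533
  E → positive
Point 5:
  Lat: 52° + 40/60 + 0.6/3600 = 52 + 0.666667 + 0.000167 = 52.666833
  S ⇒ negate
  Longitude: 90° + 58/60 + 13/3600 = 90 + 0.966667 + 0.003611 = 90.970278
  E ⇒ keep positive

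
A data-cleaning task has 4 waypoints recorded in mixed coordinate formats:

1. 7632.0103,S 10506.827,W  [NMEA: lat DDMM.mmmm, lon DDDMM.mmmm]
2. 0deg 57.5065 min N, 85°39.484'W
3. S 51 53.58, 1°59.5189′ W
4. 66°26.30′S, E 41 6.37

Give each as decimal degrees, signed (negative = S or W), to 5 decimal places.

Point 1:
  Lat: split at 2 digits → 76° and 32.0103′; 76 + 32.0103/60 = 76.533505
  S → negative
  Lon: split at 3 digits → 105° and 6.827′; 105 + 6.827/60 = 105.113783
  W ⇒ negate
Point 2:
  Latitude: 0 + 57.5065/60 = 0.958442
  N ⇒ keep positive
  λ: 85 + 39.484/60 = 85.658067
  hemisphere W, so the sign is −
Point 3:
  φ: 51 + 53.58/60 = 51.893000
  S ⇒ negate
  Longitude: 1 + 59.5189/60 = 1.991982
  W → negative
Point 4:
  Latitude: 66 + 26.3/60 = 66.438333
  S ⇒ negate
  Longitude: 6.37′ = 0.106167°; total 41.106167
  E → positive

1. -76.53351, -105.11378
2. 0.95844, -85.65807
3. -51.89300, -1.99198
4. -66.43833, 41.10617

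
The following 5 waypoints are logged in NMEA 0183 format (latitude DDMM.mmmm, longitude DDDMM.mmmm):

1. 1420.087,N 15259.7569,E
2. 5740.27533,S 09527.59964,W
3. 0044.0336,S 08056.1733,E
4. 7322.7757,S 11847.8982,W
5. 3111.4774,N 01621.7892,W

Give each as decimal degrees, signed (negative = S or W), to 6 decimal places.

Point 1:
  φ: degrees = first 2 digits = 14, minutes = 20.087; 14 + 20.087/60 = 14.3347833
  N ⇒ keep positive
  λ: degrees = first 3 digits = 152, minutes = 59.7569; 152 + 59.7569/60 = 152.9959483
  E ⇒ keep positive
Point 2:
  φ: split at 2 digits → 57° and 40.27533′; 57 + 40.27533/60 = 57.6712555
  S ⇒ negate
  λ: split at 3 digits → 095° and 27.59964′; 95 + 27.59964/60 = 95.4599940
  W → negative
Point 3:
  Lat: split at 2 digits → 00° and 44.0336′; 0 + 44.0336/60 = 0.7338933
  hemisphere S, so the sign is −
  Lon: split at 3 digits → 080° and 56.1733′; 80 + 56.1733/60 = 80.9362217
  E ⇒ keep positive
Point 4:
  φ: split at 2 digits → 73° and 22.7757′; 73 + 22.7757/60 = 73.3795950
  S ⇒ negate
  Lon: split at 3 digits → 118° and 47.8982′; 118 + 47.8982/60 = 118.7983033
  W ⇒ negate
Point 5:
  Latitude: degrees = first 2 digits = 31, minutes = 11.4774; 31 + 11.4774/60 = 31.1912900
  N → positive
  Longitude: degrees = first 3 digits = 16, minutes = 21.7892; 16 + 21.7892/60 = 16.3631533
  hemisphere W, so the sign is −

1. 14.334783, 152.995948
2. -57.671256, -95.459994
3. -0.733893, 80.936222
4. -73.379595, -118.798303
5. 31.191290, -16.363153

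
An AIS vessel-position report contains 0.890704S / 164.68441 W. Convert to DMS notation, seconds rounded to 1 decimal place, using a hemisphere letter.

0°53′26.5″ S, 164°41′3.9″ W

Latitude: whole degrees 0; 53.44224′ → 53′ and 26.534″
Lon: 0.684410° → 41.06460′; 0.06460 × 60 = 3.876″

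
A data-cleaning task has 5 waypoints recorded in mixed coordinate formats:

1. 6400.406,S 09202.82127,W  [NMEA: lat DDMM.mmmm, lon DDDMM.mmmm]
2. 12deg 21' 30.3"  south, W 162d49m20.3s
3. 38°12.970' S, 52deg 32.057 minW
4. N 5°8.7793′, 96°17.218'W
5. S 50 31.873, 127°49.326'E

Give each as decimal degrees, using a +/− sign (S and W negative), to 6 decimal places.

Point 1:
  φ: degrees = first 2 digits = 64, minutes = 0.406; 64 + 0.406/60 = 64.0067667
  S → negative
  Lon: split at 3 digits → 092° and 2.82127′; 92 + 2.82127/60 = 92.0470212
  W ⇒ negate
Point 2:
  φ: 12° + 21/60 + 30.3/3600 = 12 + 0.350000 + 0.008417 = 12.3584167
  S → negative
  Longitude: 162° + 49/60 + 20.3/3600 = 162 + 0.816667 + 0.005639 = 162.8223056
  W → negative
Point 3:
  Latitude: 12.97′ = 0.216167°; total 38.2161667
  S ⇒ negate
  Lon: 52 + 32.057/60 = 52.5342833
  W → negative
Point 4:
  Latitude: 5 + 8.7793/60 = 5.1463217
  N ⇒ keep positive
  Longitude: 96 + 17.218/60 = 96.2869667
  W ⇒ negate
Point 5:
  Lat: 50 + 31.873/60 = 50.5312167
  S ⇒ negate
  Lon: 127 + 49.326/60 = 127.8221000
  E → positive

1. -64.006767, -92.047021
2. -12.358417, -162.822306
3. -38.216167, -52.534283
4. 5.146322, -96.286967
5. -50.531217, 127.822100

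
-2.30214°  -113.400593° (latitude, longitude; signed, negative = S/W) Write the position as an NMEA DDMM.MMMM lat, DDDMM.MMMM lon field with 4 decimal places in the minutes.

0218.1284,S / 11324.0356,W

Latitude is negative → S; |value| = 2.302140
Latitude: minutes = (2.302140 − 2) × 60 = 18.128400
Longitude is negative → W; |value| = 113.400593
Longitude: 113° + 0.400593 × 60 = 113° 24.035580′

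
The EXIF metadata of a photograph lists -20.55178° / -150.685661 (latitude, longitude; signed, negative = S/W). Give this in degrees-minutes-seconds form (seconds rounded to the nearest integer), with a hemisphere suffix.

20°33′6″ S, 150°41′8″ W

Latitude is negative → S; |value| = 20.551780
Latitude: whole degrees 20; 33.10680′ → 33′ and 6.41″
Longitude is negative → W; |value| = 150.685661
λ: 0.685661° → 41.13966′; 0.13966 × 60 = 8.38″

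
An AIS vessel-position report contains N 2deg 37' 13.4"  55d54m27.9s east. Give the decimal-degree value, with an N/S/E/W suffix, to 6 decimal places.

2.620389° N, 55.907750° E

φ: 2 + 37/60 + 13.4/3600 = 2.6203889
Lon: 54′ + 27.9″ = 54.46500′; 55 + 54.46500/60 = 55.9077500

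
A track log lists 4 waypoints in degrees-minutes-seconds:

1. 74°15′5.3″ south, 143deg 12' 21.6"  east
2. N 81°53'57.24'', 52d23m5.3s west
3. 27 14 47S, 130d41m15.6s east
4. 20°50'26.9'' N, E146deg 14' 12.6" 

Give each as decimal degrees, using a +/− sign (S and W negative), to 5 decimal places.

1. -74.25147, 143.20600
2. 81.89923, -52.38481
3. -27.24639, 130.68767
4. 20.84081, 146.23683

Point 1:
  Latitude: 74° + 15/60 + 5.3/3600 = 74 + 0.250000 + 0.001472 = 74.251472
  S ⇒ negate
  Lon: 143 + 12/60 + 21.6/3600 = 143.206000
  E → positive
Point 2:
  Lat: 81° + 53/60 + 57.24/3600 = 81 + 0.883333 + 0.015900 = 81.899233
  N ⇒ keep positive
  Longitude: 52 + 23/60 + 5.3/3600 = 52.384806
  W → negative
Point 3:
  Latitude: 27° + 14/60 + 47/3600 = 27 + 0.233333 + 0.013056 = 27.246389
  hemisphere S, so the sign is −
  λ: 130 + 41/60 + 15.6/3600 = 130.687667
  E ⇒ keep positive
Point 4:
  φ: 50′ + 26.9″ = 50.44833′; 20 + 50.44833/60 = 20.840806
  N → positive
  Longitude: 146° + 14/60 + 12.6/3600 = 146 + 0.233333 + 0.003500 = 146.236833
  E → positive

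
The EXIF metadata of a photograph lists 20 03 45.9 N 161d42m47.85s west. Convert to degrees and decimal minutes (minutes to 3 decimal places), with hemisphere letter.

20° 3.765′ N, 161° 42.798′ W

Lat: 3 + 45.9/60 = 3.76500′
Longitude: seconds/60 = 0.79750; minutes = 42 + 0.79750 = 42.79750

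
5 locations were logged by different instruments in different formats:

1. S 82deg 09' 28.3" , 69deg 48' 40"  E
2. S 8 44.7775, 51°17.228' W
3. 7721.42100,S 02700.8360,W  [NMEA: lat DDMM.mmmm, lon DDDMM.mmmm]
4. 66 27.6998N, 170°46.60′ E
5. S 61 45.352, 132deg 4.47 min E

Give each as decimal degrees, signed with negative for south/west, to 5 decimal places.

Point 1:
  φ: 9′ + 28.3″ = 9.47167′; 82 + 9.47167/60 = 82.157861
  hemisphere S, so the sign is −
  λ: 48′ + 40″ = 48.66667′; 69 + 48.66667/60 = 69.811111
  E → positive
Point 2:
  Latitude: 44.7775′ = 0.746292°; total 8.746292
  S → negative
  Lon: 51 + 17.228/60 = 51.287133
  W → negative
Point 3:
  φ: degrees = first 2 digits = 77, minutes = 21.421; 77 + 21.421/60 = 77.357017
  S → negative
  Lon: split at 3 digits → 027° and 0.836′; 27 + 0.836/60 = 27.013933
  hemisphere W, so the sign is −
Point 4:
  Lat: 66 + 27.6998/60 = 66.461663
  N → positive
  λ: 170 + 46.6/60 = 170.776667
  E → positive
Point 5:
  φ: 61 + 45.352/60 = 61.755867
  S → negative
  Lon: 132 + 4.47/60 = 132.074500
  E → positive

1. -82.15786, 69.81111
2. -8.74629, -51.28713
3. -77.35702, -27.01393
4. 66.46166, 170.77667
5. -61.75587, 132.07450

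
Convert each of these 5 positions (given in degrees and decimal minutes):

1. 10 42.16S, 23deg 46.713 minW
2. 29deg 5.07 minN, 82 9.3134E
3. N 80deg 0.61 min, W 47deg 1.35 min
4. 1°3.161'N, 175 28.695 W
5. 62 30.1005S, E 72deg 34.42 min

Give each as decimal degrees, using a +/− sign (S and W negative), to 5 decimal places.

Point 1:
  φ: 10 + 42.16/60 = 10.702667
  S ⇒ negate
  Longitude: 46.713′ = 0.778550°; total 23.778550
  W → negative
Point 2:
  Latitude: 29 + 5.07/60 = 29.084500
  N → positive
  Longitude: 82 + 9.3134/60 = 82.155223
  E → positive
Point 3:
  Lat: 80 + 0.61/60 = 80.010167
  N → positive
  λ: 47 + 1.35/60 = 47.022500
  hemisphere W, so the sign is −
Point 4:
  Lat: 1 + 3.161/60 = 1.052683
  N ⇒ keep positive
  Longitude: 175 + 28.695/60 = 175.478250
  W ⇒ negate
Point 5:
  φ: 30.1005′ = 0.501675°; total 62.501675
  S → negative
  λ: 72 + 34.42/60 = 72.573667
  E → positive

1. -10.70267, -23.77855
2. 29.08450, 82.15522
3. 80.01017, -47.02250
4. 1.05268, -175.47825
5. -62.50168, 72.57367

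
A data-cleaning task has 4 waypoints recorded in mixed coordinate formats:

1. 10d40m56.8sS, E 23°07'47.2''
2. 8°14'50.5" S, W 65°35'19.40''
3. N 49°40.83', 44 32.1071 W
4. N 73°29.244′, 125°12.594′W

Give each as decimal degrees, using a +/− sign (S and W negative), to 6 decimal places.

Point 1:
  Lat: 40′ + 56.8″ = 40.94667′; 10 + 40.94667/60 = 10.6824444
  S → negative
  Lon: 23 + 7/60 + 47.2/3600 = 23.1297778
  E → positive
Point 2:
  Latitude: 14′ + 50.5″ = 14.84167′; 8 + 14.84167/60 = 8.2473611
  S ⇒ negate
  λ: 35′ + 19.4″ = 35.32333′; 65 + 35.32333/60 = 65.5887222
  W ⇒ negate
Point 3:
  Lat: 49 + 40.83/60 = 49.6805000
  N → positive
  Longitude: 32.1071′ = 0.535118°; total 44.5351183
  hemisphere W, so the sign is −
Point 4:
  φ: 29.244′ = 0.487400°; total 73.4874000
  N ⇒ keep positive
  λ: 125 + 12.594/60 = 125.2099000
  W ⇒ negate

1. -10.682444, 23.129778
2. -8.247361, -65.588722
3. 49.680500, -44.535118
4. 73.487400, -125.209900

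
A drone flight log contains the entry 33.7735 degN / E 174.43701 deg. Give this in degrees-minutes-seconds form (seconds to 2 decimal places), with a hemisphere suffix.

33°46′24.60″ N, 174°26′13.24″ E

Latitude: 0.773500° → 46.41000′; 0.41000 × 60 = 24.6000″
Lon: 0.437010° → 26.22060′; 0.22060 × 60 = 13.2360″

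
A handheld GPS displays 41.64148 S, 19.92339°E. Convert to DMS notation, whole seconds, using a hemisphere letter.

41°38′29″ S, 19°55′24″ E

φ: 0.641480 × 60 = 38.48880′ → 38′, remainder × 60 = 29.33″
Lon: whole degrees 19; 55.40340′ → 55′ and 24.20″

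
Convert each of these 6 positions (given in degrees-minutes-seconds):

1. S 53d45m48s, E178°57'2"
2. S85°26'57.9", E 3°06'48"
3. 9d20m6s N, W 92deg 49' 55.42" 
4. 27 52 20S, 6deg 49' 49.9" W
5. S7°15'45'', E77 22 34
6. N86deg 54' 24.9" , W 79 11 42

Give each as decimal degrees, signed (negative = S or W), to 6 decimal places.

Point 1:
  Latitude: 53 + 45/60 + 48/3600 = 53.7633333
  hemisphere S, so the sign is −
  Longitude: 178° + 57/60 + 2/3600 = 178 + 0.950000 + 0.000556 = 178.9505556
  E → positive
Point 2:
  Latitude: 85° + 26/60 + 57.9/3600 = 85 + 0.433333 + 0.016083 = 85.4494167
  S ⇒ negate
  Lon: 3 + 6/60 + 48/3600 = 3.1133333
  E ⇒ keep positive
Point 3:
  φ: 9 + 20/60 + 6/3600 = 9.3350000
  N ⇒ keep positive
  Lon: 92 + 49/60 + 55.42/3600 = 92.8320611
  hemisphere W, so the sign is −
Point 4:
  Latitude: 27 + 52/60 + 20/3600 = 27.8722222
  S → negative
  λ: 6 + 49/60 + 49.9/3600 = 6.8305278
  hemisphere W, so the sign is −
Point 5:
  Latitude: 7 + 15/60 + 45/3600 = 7.2625000
  S → negative
  λ: 77 + 22/60 + 34/3600 = 77.3761111
  E → positive
Point 6:
  Latitude: 86 + 54/60 + 24.9/3600 = 86.9069167
  N → positive
  Lon: 79 + 11/60 + 42/3600 = 79.1950000
  W ⇒ negate

1. -53.763333, 178.950556
2. -85.449417, 3.113333
3. 9.335000, -92.832061
4. -27.872222, -6.830528
5. -7.262500, 77.376111
6. 86.906917, -79.195000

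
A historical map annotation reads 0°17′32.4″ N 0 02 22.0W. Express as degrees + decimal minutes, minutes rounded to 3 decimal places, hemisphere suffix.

Lat: seconds/60 = 0.54000; minutes = 17 + 0.54000 = 17.54000
Lon: 2 + 22/60 = 2.36667′

0° 17.540′ N, 0° 2.367′ W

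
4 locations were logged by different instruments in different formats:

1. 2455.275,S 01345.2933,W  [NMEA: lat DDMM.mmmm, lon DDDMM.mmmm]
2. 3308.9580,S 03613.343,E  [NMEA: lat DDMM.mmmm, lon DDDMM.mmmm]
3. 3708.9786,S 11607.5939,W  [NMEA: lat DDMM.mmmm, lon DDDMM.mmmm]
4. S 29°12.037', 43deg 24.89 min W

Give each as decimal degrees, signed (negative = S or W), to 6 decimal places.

Point 1:
  Latitude: split at 2 digits → 24° and 55.275′; 24 + 55.275/60 = 24.9212500
  S → negative
  Longitude: degrees = first 3 digits = 13, minutes = 45.2933; 13 + 45.2933/60 = 13.7548883
  W → negative
Point 2:
  Lat: split at 2 digits → 33° and 8.958′; 33 + 8.958/60 = 33.1493000
  S ⇒ negate
  Lon: split at 3 digits → 036° and 13.343′; 36 + 13.343/60 = 36.2223833
  E → positive
Point 3:
  Lat: split at 2 digits → 37° and 8.9786′; 37 + 8.9786/60 = 37.1496433
  hemisphere S, so the sign is −
  Lon: degrees = first 3 digits = 116, minutes = 7.5939; 116 + 7.5939/60 = 116.1265650
  W ⇒ negate
Point 4:
  Lat: 12.037′ = 0.200617°; total 29.2006167
  S → negative
  λ: 24.89′ = 0.414833°; total 43.4148333
  hemisphere W, so the sign is −

1. -24.921250, -13.754888
2. -33.149300, 36.222383
3. -37.149643, -116.126565
4. -29.200617, -43.414833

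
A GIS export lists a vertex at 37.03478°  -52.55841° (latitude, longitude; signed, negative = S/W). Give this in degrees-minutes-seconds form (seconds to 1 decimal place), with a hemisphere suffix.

37°02′5.2″ N, 52°33′30.3″ W

φ: 0.034780 × 60 = 2.08680′ → 2′, remainder × 60 = 5.208″
Longitude is negative → W; |value| = 52.558410
λ: 0.558410 × 60 = 33.50460′ → 33′, remainder × 60 = 30.276″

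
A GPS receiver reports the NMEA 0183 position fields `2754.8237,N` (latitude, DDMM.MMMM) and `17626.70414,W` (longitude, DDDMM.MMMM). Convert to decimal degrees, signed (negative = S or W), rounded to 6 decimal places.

φ: degrees = first 2 digits = 27, minutes = 54.8237; 27 + 54.8237/60 = 27.9137283
N ⇒ keep positive
Longitude: degrees = first 3 digits = 176, minutes = 26.70414; 176 + 26.70414/60 = 176.4450690
hemisphere W, so the sign is −

27.913728, -176.445069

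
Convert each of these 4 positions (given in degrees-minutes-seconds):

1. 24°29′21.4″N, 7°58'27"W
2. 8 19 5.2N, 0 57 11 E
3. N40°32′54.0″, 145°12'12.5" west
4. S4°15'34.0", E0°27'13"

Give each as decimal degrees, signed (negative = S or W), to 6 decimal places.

1. 24.489278, -7.974167
2. 8.318111, 0.953056
3. 40.548333, -145.203472
4. -4.259444, 0.453611

Point 1:
  Latitude: 29′ + 21.4″ = 29.35667′; 24 + 29.35667/60 = 24.4892778
  N → positive
  λ: 58′ + 27″ = 58.45000′; 7 + 58.45000/60 = 7.9741667
  W → negative
Point 2:
  Latitude: 8° + 19/60 + 5.2/3600 = 8 + 0.316667 + 0.001444 = 8.3181111
  N → positive
  Lon: 57′ + 11″ = 57.18333′; 0 + 57.18333/60 = 0.9530556
  E ⇒ keep positive
Point 3:
  Latitude: 40° + 32/60 + 54/3600 = 40 + 0.533333 + 0.015000 = 40.5483333
  N ⇒ keep positive
  Longitude: 12′ + 12.5″ = 12.20833′; 145 + 12.20833/60 = 145.2034722
  hemisphere W, so the sign is −
Point 4:
  Latitude: 15′ + 34″ = 15.56667′; 4 + 15.56667/60 = 4.2594444
  S ⇒ negate
  λ: 0 + 27/60 + 13/3600 = 0.4536111
  E ⇒ keep positive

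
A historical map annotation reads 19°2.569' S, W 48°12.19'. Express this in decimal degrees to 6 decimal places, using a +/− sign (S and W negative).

Latitude: 2.569′ = 0.042817°; total 19.0428167
S ⇒ negate
Lon: 12.19′ = 0.203167°; total 48.2031667
hemisphere W, so the sign is −

-19.042817, -48.203167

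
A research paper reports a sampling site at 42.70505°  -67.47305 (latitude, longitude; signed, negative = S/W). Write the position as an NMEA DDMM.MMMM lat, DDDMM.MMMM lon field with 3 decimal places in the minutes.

4242.303,N / 06728.383,W

Lat: 42° + 0.705050 × 60 = 42° 42.30300′
Longitude is negative → W; |value| = 67.473050
Longitude: minutes = (67.473050 − 67) × 60 = 28.38300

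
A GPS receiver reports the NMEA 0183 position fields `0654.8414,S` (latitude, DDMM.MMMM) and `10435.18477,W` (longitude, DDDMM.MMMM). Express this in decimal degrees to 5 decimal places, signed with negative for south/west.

-6.91402, -104.58641

Latitude: degrees = first 2 digits = 6, minutes = 54.8414; 6 + 54.8414/60 = 6.914023
S → negative
Lon: degrees = first 3 digits = 104, minutes = 35.18477; 104 + 35.18477/60 = 104.586413
W ⇒ negate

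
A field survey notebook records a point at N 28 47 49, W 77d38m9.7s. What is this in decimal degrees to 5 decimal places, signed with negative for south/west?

Latitude: 28° + 47/60 + 49/3600 = 28 + 0.783333 + 0.013611 = 28.796944
N ⇒ keep positive
Lon: 77° + 38/60 + 9.7/3600 = 77 + 0.633333 + 0.002694 = 77.636028
W → negative

28.79694, -77.63603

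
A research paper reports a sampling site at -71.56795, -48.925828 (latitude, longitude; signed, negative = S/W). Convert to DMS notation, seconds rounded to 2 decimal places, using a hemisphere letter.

Latitude is negative → S; |value| = 71.567950
Latitude: whole degrees 71; 34.07700′ → 34′ and 4.6200″
Longitude is negative → W; |value| = 48.925828
Longitude: 0.925828° → 55.54968′; 0.54968 × 60 = 32.9808″

71°34′4.62″ S, 48°55′32.98″ W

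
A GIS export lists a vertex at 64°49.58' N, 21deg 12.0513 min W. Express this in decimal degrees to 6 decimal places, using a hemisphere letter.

64.826333° N, 21.200855° W

φ: 64 + 49.58/60 = 64.8263333
Longitude: 21 + 12.0513/60 = 21.2008550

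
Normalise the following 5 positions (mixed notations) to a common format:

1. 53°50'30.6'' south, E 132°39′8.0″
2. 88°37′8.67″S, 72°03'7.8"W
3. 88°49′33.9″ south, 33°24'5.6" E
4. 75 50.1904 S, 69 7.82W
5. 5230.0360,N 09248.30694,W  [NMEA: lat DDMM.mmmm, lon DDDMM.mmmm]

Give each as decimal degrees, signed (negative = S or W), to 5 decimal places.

Point 1:
  φ: 53° + 50/60 + 30.6/3600 = 53 + 0.833333 + 0.008500 = 53.841833
  hemisphere S, so the sign is −
  Lon: 39′ + 8″ = 39.13333′; 132 + 39.13333/60 = 132.652222
  E ⇒ keep positive
Point 2:
  Lat: 88° + 37/60 + 8.67/3600 = 88 + 0.616667 + 0.002408 = 88.619075
  S → negative
  Longitude: 72 + 3/60 + 7.8/3600 = 72.052167
  hemisphere W, so the sign is −
Point 3:
  Lat: 88 + 49/60 + 33.9/3600 = 88.826083
  S → negative
  Longitude: 33 + 24/60 + 5.6/3600 = 33.401556
  E → positive
Point 4:
  Lat: 50.1904′ = 0.836507°; total 75.836507
  S ⇒ negate
  Longitude: 69 + 7.82/60 = 69.130333
  W → negative
Point 5:
  φ: split at 2 digits → 52° and 30.036′; 52 + 30.036/60 = 52.500600
  N ⇒ keep positive
  Longitude: degrees = first 3 digits = 92, minutes = 48.30694; 92 + 48.30694/60 = 92.805116
  W ⇒ negate

1. -53.84183, 132.65222
2. -88.61908, -72.05217
3. -88.82608, 33.40156
4. -75.83651, -69.13033
5. 52.50060, -92.80512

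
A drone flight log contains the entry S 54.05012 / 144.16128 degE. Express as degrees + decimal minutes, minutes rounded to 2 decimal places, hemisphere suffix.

Latitude: fractional part 0.050120 → 3.0072 minutes
λ: minutes = (144.161280 − 144) × 60 = 9.6768

54° 3.01′ S, 144° 9.68′ E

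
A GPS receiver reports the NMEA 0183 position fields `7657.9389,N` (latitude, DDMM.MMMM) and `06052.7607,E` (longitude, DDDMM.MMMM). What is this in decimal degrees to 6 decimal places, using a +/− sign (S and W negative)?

76.965648, 60.879345

Lat: split at 2 digits → 76° and 57.9389′; 76 + 57.9389/60 = 76.9656483
N ⇒ keep positive
Longitude: degrees = first 3 digits = 60, minutes = 52.7607; 60 + 52.7607/60 = 60.8793450
E ⇒ keep positive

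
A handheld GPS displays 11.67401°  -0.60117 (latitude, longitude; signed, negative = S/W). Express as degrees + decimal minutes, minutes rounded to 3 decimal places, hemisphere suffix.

11° 40.441′ N, 0° 36.070′ W

φ: 11° + 0.674010 × 60 = 11° 40.44060′
Longitude is negative → W; |value| = 0.601170
Longitude: fractional part 0.601170 → 36.07020 minutes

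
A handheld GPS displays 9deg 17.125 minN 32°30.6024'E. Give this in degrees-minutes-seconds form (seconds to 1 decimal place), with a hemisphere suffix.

Latitude: fractional minutes 0.12500 × 60 = 7.500″
Lon: 30.60240′ → 30′ and 0.60240 × 60 = 36.144″

9°17′7.5″ N, 32°30′36.1″ E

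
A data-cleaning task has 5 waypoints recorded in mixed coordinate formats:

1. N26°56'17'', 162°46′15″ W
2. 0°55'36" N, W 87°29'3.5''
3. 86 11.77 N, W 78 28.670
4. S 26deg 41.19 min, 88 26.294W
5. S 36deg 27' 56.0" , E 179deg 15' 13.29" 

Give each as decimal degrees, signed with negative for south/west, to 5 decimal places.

1. 26.93806, -162.77083
2. 0.92667, -87.48431
3. 86.19617, -78.47783
4. -26.68650, -88.43823
5. -36.46556, 179.25369

Point 1:
  Lat: 56′ + 17″ = 56.28333′; 26 + 56.28333/60 = 26.938056
  N ⇒ keep positive
  λ: 162 + 46/60 + 15/3600 = 162.770833
  hemisphere W, so the sign is −
Point 2:
  Lat: 55′ + 36″ = 55.60000′; 0 + 55.60000/60 = 0.926667
  N → positive
  Lon: 29′ + 3.5″ = 29.05833′; 87 + 29.05833/60 = 87.484306
  W → negative
Point 3:
  φ: 11.77′ = 0.196167°; total 86.196167
  N → positive
  λ: 78 + 28.67/60 = 78.477833
  W ⇒ negate
Point 4:
  Lat: 41.19′ = 0.686500°; total 26.686500
  hemisphere S, so the sign is −
  Lon: 88 + 26.294/60 = 88.438233
  hemisphere W, so the sign is −
Point 5:
  Lat: 36 + 27/60 + 56/3600 = 36.465556
  hemisphere S, so the sign is −
  Longitude: 15′ + 13.29″ = 15.22150′; 179 + 15.22150/60 = 179.253692
  E → positive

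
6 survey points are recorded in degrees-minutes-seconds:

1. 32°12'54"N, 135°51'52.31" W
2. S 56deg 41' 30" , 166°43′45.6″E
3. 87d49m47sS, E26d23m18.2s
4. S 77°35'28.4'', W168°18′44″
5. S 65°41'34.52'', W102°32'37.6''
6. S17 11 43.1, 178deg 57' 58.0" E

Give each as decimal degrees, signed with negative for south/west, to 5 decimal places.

Point 1:
  φ: 32 + 12/60 + 54/3600 = 32.215000
  N ⇒ keep positive
  Longitude: 135 + 51/60 + 52.31/3600 = 135.864531
  W → negative
Point 2:
  φ: 41′ + 30″ = 41.50000′; 56 + 41.50000/60 = 56.691667
  hemisphere S, so the sign is −
  λ: 166 + 43/60 + 45.6/3600 = 166.729333
  E → positive
Point 3:
  φ: 87° + 49/60 + 47/3600 = 87 + 0.816667 + 0.013056 = 87.829722
  S → negative
  Lon: 26 + 23/60 + 18.2/3600 = 26.388389
  E ⇒ keep positive
Point 4:
  Lat: 77 + 35/60 + 28.4/3600 = 77.591222
  hemisphere S, so the sign is −
  Lon: 168 + 18/60 + 44/3600 = 168.312222
  hemisphere W, so the sign is −
Point 5:
  Latitude: 65 + 41/60 + 34.52/3600 = 65.692922
  hemisphere S, so the sign is −
  λ: 32′ + 37.6″ = 32.62667′; 102 + 32.62667/60 = 102.543778
  hemisphere W, so the sign is −
Point 6:
  Lat: 17 + 11/60 + 43.1/3600 = 17.195306
  S → negative
  λ: 57′ + 58″ = 57.96667′; 178 + 57.96667/60 = 178.966111
  E → positive

1. 32.21500, -135.86453
2. -56.69167, 166.72933
3. -87.82972, 26.38839
4. -77.59122, -168.31222
5. -65.69292, -102.54378
6. -17.19531, 178.96611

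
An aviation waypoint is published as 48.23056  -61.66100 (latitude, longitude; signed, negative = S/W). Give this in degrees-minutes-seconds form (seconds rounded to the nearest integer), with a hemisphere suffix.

48°13′50″ N, 61°39′40″ W

φ: whole degrees 48; 13.83360′ → 13′ and 50.02″
Longitude is negative → W; |value| = 61.661000
λ: whole degrees 61; 39.66000′ → 39′ and 39.60″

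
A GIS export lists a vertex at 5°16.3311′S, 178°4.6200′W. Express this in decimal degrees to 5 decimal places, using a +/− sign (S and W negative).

Lat: 16.3311′ = 0.272185°; total 5.272185
S → negative
λ: 4.62′ = 0.077000°; total 178.077000
W ⇒ negate

-5.27219, -178.07700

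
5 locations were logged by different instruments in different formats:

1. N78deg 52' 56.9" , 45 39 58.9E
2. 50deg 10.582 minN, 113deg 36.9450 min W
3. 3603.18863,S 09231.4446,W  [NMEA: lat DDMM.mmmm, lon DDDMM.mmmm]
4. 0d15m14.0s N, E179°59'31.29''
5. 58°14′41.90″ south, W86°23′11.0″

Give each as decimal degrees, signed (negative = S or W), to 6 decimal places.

1. 78.882472, 45.666361
2. 50.176367, -113.615750
3. -36.053144, -92.524077
4. 0.253889, 179.992025
5. -58.244972, -86.386389

Point 1:
  φ: 78° + 52/60 + 56.9/3600 = 78 + 0.866667 + 0.015806 = 78.8824722
  N ⇒ keep positive
  Lon: 45° + 39/60 + 58.9/3600 = 45 + 0.650000 + 0.016361 = 45.6663611
  E → positive
Point 2:
  Lat: 10.582′ = 0.176367°; total 50.1763667
  N ⇒ keep positive
  λ: 113 + 36.945/60 = 113.6157500
  W → negative
Point 3:
  φ: degrees = first 2 digits = 36, minutes = 3.18863; 36 + 3.18863/60 = 36.0531438
  S ⇒ negate
  Longitude: split at 3 digits → 092° and 31.4446′; 92 + 31.4446/60 = 92.5240767
  W ⇒ negate
Point 4:
  Latitude: 0° + 15/60 + 14/3600 = 0 + 0.250000 + 0.003889 = 0.2538889
  N ⇒ keep positive
  λ: 179 + 59/60 + 31.29/3600 = 179.9920250
  E → positive
Point 5:
  Lat: 58° + 14/60 + 41.9/3600 = 58 + 0.233333 + 0.011639 = 58.2449722
  S ⇒ negate
  Longitude: 23′ + 11″ = 23.18333′; 86 + 23.18333/60 = 86.3863889
  hemisphere W, so the sign is −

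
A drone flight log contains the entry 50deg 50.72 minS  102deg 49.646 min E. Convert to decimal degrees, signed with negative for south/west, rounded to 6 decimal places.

-50.845333, 102.827433

φ: 50 + 50.72/60 = 50.8453333
hemisphere S, so the sign is −
Lon: 102 + 49.646/60 = 102.8274333
E → positive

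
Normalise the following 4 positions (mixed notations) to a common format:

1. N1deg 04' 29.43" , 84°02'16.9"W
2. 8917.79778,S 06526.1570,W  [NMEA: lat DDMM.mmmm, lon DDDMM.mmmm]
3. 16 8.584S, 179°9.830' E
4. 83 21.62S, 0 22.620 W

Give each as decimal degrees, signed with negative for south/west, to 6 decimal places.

1. 1.074842, -84.038028
2. -89.296630, -65.435950
3. -16.143067, 179.163833
4. -83.360333, -0.377000

Point 1:
  Lat: 1 + 4/60 + 29.43/3600 = 1.0748417
  N ⇒ keep positive
  Lon: 84 + 2/60 + 16.9/3600 = 84.0380278
  W ⇒ negate
Point 2:
  Latitude: degrees = first 2 digits = 89, minutes = 17.79778; 89 + 17.79778/60 = 89.2966297
  S ⇒ negate
  λ: split at 3 digits → 065° and 26.157′; 65 + 26.157/60 = 65.4359500
  W ⇒ negate
Point 3:
  φ: 8.584′ = 0.143067°; total 16.1430667
  S ⇒ negate
  Longitude: 179 + 9.83/60 = 179.1638333
  E → positive
Point 4:
  Lat: 21.62′ = 0.360333°; total 83.3603333
  S → negative
  λ: 22.62′ = 0.377000°; total 0.3770000
  hemisphere W, so the sign is −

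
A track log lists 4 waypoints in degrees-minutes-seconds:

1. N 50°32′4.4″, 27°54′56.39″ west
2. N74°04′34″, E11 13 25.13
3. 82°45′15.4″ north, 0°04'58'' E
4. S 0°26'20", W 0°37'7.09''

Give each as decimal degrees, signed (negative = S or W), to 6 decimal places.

1. 50.534556, -27.915664
2. 74.076111, 11.223647
3. 82.754278, 0.082778
4. -0.438889, -0.618636

Point 1:
  Latitude: 50° + 32/60 + 4.4/3600 = 50 + 0.533333 + 0.001222 = 50.5345556
  N ⇒ keep positive
  λ: 27° + 54/60 + 56.39/3600 = 27 + 0.900000 + 0.015664 = 27.9156639
  hemisphere W, so the sign is −
Point 2:
  φ: 4′ + 34″ = 4.56667′; 74 + 4.56667/60 = 74.0761111
  N ⇒ keep positive
  Lon: 11° + 13/60 + 25.13/3600 = 11 + 0.216667 + 0.006981 = 11.2236472
  E → positive
Point 3:
  Latitude: 45′ + 15.4″ = 45.25667′; 82 + 45.25667/60 = 82.7542778
  N ⇒ keep positive
  Lon: 0° + 4/60 + 58/3600 = 0 + 0.066667 + 0.016111 = 0.0827778
  E ⇒ keep positive
Point 4:
  Lat: 26′ + 20″ = 26.33333′; 0 + 26.33333/60 = 0.4388889
  hemisphere S, so the sign is −
  Longitude: 37′ + 7.09″ = 37.11817′; 0 + 37.11817/60 = 0.6186361
  hemisphere W, so the sign is −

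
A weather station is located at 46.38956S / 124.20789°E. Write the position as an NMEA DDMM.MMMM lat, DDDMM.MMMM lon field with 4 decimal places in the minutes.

φ: 46° + 0.389560 × 60 = 46° 23.373600′
Longitude: fractional part 0.207890 → 12.473400 minutes

4623.3736,S / 12412.4734,E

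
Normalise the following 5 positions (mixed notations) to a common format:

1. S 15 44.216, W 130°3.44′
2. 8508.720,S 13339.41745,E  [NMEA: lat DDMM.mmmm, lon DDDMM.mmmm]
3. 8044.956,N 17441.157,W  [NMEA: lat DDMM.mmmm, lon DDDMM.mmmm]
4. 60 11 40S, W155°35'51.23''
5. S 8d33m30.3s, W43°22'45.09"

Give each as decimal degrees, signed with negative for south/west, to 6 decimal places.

1. -15.736933, -130.057333
2. -85.145333, 133.656958
3. 80.749267, -174.685950
4. -60.194444, -155.597564
5. -8.558417, -43.379192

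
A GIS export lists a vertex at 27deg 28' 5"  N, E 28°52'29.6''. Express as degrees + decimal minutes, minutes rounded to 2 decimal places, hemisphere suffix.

φ: seconds/60 = 0.08333; minutes = 28 + 0.08333 = 28.0833
λ: 52 + 29.6/60 = 52.4933′

27° 28.08′ N, 28° 52.49′ E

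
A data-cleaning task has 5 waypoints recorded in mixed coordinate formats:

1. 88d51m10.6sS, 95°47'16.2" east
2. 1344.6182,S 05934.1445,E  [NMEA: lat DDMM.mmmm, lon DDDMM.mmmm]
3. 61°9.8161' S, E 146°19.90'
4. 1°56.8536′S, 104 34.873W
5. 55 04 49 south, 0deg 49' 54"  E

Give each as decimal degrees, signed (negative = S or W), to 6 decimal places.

1. -88.852944, 95.787833
2. -13.743637, 59.569075
3. -61.163602, 146.331667
4. -1.947560, -104.581217
5. -55.080278, 0.831667

Point 1:
  Lat: 88 + 51/60 + 10.6/3600 = 88.8529444
  hemisphere S, so the sign is −
  Longitude: 95° + 47/60 + 16.2/3600 = 95 + 0.783333 + 0.004500 = 95.7878333
  E → positive
Point 2:
  Latitude: degrees = first 2 digits = 13, minutes = 44.6182; 13 + 44.6182/60 = 13.7436367
  S → negative
  λ: degrees = first 3 digits = 59, minutes = 34.1445; 59 + 34.1445/60 = 59.5690750
  E ⇒ keep positive
Point 3:
  φ: 61 + 9.8161/60 = 61.1636017
  S ⇒ negate
  λ: 19.9′ = 0.331667°; total 146.3316667
  E ⇒ keep positive
Point 4:
  φ: 1 + 56.8536/60 = 1.9475600
  hemisphere S, so the sign is −
  λ: 34.873′ = 0.581217°; total 104.5812167
  W → negative
Point 5:
  Lat: 4′ + 49″ = 4.81667′; 55 + 4.81667/60 = 55.0802778
  S → negative
  λ: 49′ + 54″ = 49.90000′; 0 + 49.90000/60 = 0.8316667
  E → positive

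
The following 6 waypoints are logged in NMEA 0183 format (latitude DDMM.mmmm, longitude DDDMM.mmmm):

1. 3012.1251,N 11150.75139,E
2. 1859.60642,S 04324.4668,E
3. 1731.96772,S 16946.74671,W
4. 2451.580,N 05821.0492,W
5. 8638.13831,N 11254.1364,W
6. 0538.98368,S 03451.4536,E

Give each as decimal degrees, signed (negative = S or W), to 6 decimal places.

Point 1:
  Lat: split at 2 digits → 30° and 12.1251′; 30 + 12.1251/60 = 30.2020850
  N → positive
  Lon: degrees = first 3 digits = 111, minutes = 50.75139; 111 + 50.75139/60 = 111.8458565
  E ⇒ keep positive
Point 2:
  Latitude: split at 2 digits → 18° and 59.60642′; 18 + 59.60642/60 = 18.9934403
  S ⇒ negate
  Lon: degrees = first 3 digits = 43, minutes = 24.4668; 43 + 24.4668/60 = 43.4077800
  E → positive
Point 3:
  Lat: degrees = first 2 digits = 17, minutes = 31.96772; 17 + 31.96772/60 = 17.5327953
  hemisphere S, so the sign is −
  Lon: degrees = first 3 digits = 169, minutes = 46.74671; 169 + 46.74671/60 = 169.7791118
  hemisphere W, so the sign is −
Point 4:
  φ: split at 2 digits → 24° and 51.58′; 24 + 51.58/60 = 24.8596667
  N ⇒ keep positive
  Lon: split at 3 digits → 058° and 21.0492′; 58 + 21.0492/60 = 58.3508200
  hemisphere W, so the sign is −
Point 5:
  φ: degrees = first 2 digits = 86, minutes = 38.13831; 86 + 38.13831/60 = 86.6356385
  N → positive
  λ: split at 3 digits → 112° and 54.1364′; 112 + 54.1364/60 = 112.9022733
  hemisphere W, so the sign is −
Point 6:
  Lat: degrees = first 2 digits = 5, minutes = 38.98368; 5 + 38.98368/60 = 5.6497280
  hemisphere S, so the sign is −
  λ: split at 3 digits → 034° and 51.4536′; 34 + 51.4536/60 = 34.8575600
  E ⇒ keep positive

1. 30.202085, 111.845857
2. -18.993440, 43.407780
3. -17.532795, -169.779112
4. 24.859667, -58.350820
5. 86.635639, -112.902273
6. -5.649728, 34.857560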